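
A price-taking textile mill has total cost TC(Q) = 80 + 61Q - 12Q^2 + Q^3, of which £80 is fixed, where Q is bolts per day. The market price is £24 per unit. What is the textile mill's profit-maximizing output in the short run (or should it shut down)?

Strip out fixed cost: VC = 61Q - 12Q^2 + Q^3. Then AVC = 61 - 12Q + Q^2 and MC = 61 - 24Q + 3Q^2.
The AVC parabola has its vertex at Q = 12/2 = 6, where AVC = 61 - 12·6 + 6^2 = £25.
P = £24 lies below min AVC = £25; no output level covers variable cost.
Best response: produce nothing and absorb the £80 fixed cost.

Shut down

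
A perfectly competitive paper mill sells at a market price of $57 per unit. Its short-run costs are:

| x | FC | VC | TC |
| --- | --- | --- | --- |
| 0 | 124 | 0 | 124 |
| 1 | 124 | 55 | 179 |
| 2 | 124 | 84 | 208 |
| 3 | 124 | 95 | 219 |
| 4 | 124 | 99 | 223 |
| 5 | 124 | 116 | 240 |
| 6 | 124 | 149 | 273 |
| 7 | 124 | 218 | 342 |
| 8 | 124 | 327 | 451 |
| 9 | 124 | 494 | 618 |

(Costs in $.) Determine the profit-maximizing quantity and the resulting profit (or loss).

Profit at each row (π = 57x − TC): x=0: -124; x=1: -122; x=2: -94; x=3: -48; x=4: 5; x=5: 45; x=6: 69; x=7: 57; x=8: 5; x=9: -105.
Profit is maximized at x = 6. AVC there is 149/6 = $24.83 ≤ P, so producing beats shutting down (which would give -$124).

x = 6; profit = $69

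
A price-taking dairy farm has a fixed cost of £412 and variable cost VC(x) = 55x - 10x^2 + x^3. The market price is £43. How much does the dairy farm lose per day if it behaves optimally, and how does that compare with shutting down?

Profit = -£340 at x = 6

AVC = 55 - 10x + x^2; min AVC = £30 at x = 5. Since P = £43 ≥ min AVC, the firm produces.
MC = 55 - 20x + 3x^2. Setting P = MC and taking the root on the rising branch gives x* = 6.
TR = 43·6 = 258. TC = 412 + 186 = 598. Profit = 258 − 598 = -£340.
By producing, the firm covers all variable cost plus £72 of fixed cost; shutting down would lose the full £412.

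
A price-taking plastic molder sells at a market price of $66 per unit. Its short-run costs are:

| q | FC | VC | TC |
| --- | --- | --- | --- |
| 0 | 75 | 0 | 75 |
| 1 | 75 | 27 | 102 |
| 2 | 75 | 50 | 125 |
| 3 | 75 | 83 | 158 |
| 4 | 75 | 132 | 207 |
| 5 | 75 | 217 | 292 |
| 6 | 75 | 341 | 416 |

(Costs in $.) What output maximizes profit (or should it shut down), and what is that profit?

q = 4; profit = $57

Tabulate TR − TC: q=0: -75; q=1: -36; q=2: 7; q=3: 40; q=4: 57; q=5: 38; q=6: -20.
Profit is maximized at q = 4. AVC there is 132/4 = $33 ≤ P, so producing beats shutting down (which would give -$75).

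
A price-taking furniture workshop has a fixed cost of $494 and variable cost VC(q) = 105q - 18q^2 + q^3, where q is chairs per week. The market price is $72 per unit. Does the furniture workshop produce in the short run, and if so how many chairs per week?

Variable cost is VC = 105q - 18q^2 + q^3, so AVC = VC/q = 105 - 18q + q^2 and MC = dTC/dq = 105 - 36q + 3q^2.
AVC is minimized where dAVC/dq = -18 + 2q = 0, at q = 9; min AVC = 105 - 18·9 + 9^2 = $24.
P = $72 exceeds min AVC = $24, so the firm stays open.
Set P = MC: 72 = 105 - 36q + 3q^2 → 33 - 36q + 3q^2 = 0. The roots are q = 1 and q = 11; the profit-maximizing output is on the rising part of MC, so q* = 11.
Check: AVC at q = 11 is $28 ≤ P, so revenue covers variable cost.
Profit = P·q − TC = 72·11 − 802 = -$10, a loss, but smaller than the $494 fixed cost the firm would lose by shutting down.

Produce at q = 11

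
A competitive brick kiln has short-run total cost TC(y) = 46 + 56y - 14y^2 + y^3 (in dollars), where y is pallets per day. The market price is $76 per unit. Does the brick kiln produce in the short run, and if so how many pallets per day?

Produce at y = 10

Strip out fixed cost: VC = 56y - 14y^2 + y^3. Then AVC = 56 - 14y + y^2 and MC = 56 - 28y + 3y^2.
The AVC parabola has its vertex at y = 14/2 = 7, where AVC = 56 - 14·7 + 7^2 = $7.
Because $76 ≥ $7, revenue can cover variable cost; the firm operates.
Set P = MC: 76 = 56 - 28y + 3y^2 → -20 - 28y + 3y^2 = 0. The roots are y = -2/3 and y = 10; the profit-maximizing output is on the rising part of MC, so y* = 10.
Check: AVC at y = 10 is $16 ≤ P, so revenue covers variable cost.
Profit = P·y − TC = 76·10 − 206 = $554.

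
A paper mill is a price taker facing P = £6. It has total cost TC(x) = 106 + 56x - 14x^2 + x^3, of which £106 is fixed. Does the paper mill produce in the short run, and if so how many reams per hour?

Shut down

Variable cost is VC = 56x - 14x^2 + x^3, so AVC = VC/x = 56 - 14x + x^2 and MC = dTC/dx = 56 - 28x + 3x^2.
AVC is minimized where dAVC/dx = -14 + 2x = 0, at x = 7; min AVC = 56 - 14·7 + 7^2 = £7.
With P < min AVC (£6 < £7), every unit sold adds to the loss.
The firm minimizes its loss by shutting down and losing only its fixed cost of £106.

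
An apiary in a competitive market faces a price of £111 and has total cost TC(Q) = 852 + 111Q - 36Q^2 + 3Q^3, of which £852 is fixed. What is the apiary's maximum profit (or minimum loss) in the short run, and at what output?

Profit = -£84 at Q = 8

AVC = 111 - 36Q + 3Q^2; min AVC = £3 at Q = 6. Since P = £111 ≥ min AVC, the firm produces.
MC = 111 - 72Q + 9Q^2. Setting P = MC and taking the root on the rising branch gives Q* = 8.
TR = 111·8 = 888. TC = 852 + 120 = 972. Profit = 888 − 972 = -£84.
Shutting down would mean losing the fixed cost of £852, so operating at a loss of £84 is better by £768.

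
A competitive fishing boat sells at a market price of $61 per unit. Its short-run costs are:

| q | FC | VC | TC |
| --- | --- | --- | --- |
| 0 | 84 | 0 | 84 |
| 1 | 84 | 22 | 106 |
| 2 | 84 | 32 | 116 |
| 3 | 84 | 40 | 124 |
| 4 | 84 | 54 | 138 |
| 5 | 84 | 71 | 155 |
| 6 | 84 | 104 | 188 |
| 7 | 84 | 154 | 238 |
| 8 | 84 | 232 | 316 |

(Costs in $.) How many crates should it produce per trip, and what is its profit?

Compute π = P·q − TC at each output: q=0: -84; q=1: -45; q=2: 6; q=3: 59; q=4: 106; q=5: 150; q=6: 178; q=7: 189; q=8: 172.
Profit is maximized at q = 7. AVC there is 154/7 = $22 ≤ P, so producing beats shutting down (which would give -$84).

q = 7; profit = $189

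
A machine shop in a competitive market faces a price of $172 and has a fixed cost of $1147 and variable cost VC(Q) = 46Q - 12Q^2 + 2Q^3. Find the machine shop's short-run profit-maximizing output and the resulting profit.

Profit = -$363 at Q = 7

AVC = 46 - 12Q + 2Q^2 has its minimum $28 at Q = 3; price $172 clears that bar, so the firm operates.
MC = 46 - 24Q + 6Q^2. Setting P = MC and taking the root on the rising branch gives Q* = 7.
TR = 172·7 = 1204. TC = 1147 + 420 = 1567. Profit = 1204 − 1567 = -$363.
That loss of $363 beats the $1147 the firm would lose by shutting down; producing recovers $784 of fixed cost.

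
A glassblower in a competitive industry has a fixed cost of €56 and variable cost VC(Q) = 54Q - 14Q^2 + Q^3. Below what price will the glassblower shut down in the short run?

The shutdown price is the minimum of AVC. VC = 54Q - 14Q^2 + Q^3, so AVC = 54 - 14Q + Q^2.
dAVC/dQ = -14 + 2Q = 0 gives Q = 7. min AVC = 54 - 14·7 + 7^2 = 5.
The firm shuts down for any P below €5.

€5 per unit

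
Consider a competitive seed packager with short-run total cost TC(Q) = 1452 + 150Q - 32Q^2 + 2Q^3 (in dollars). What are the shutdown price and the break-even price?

Shutdown price = $22; break-even price = $172

AVC = 150 - 32Q + 2Q^2; minimized at Q = 8, giving min AVC = $22. That is the shutdown price.
ATC = 1452/Q + 150 - 32Q + 2Q^2. Setting dATC/dQ = −1452/Q^2 − 32 + 4Q = 0 gives Q = 11 (since 4·11^3 − 32·11^2 = 1452).
min ATC = 1452/11 + 150 − 32·11 + 2·11^2 = $172. That is the break-even price.
For $22 ≤ P < $172 the firm produces at a loss; below $22 it shuts down.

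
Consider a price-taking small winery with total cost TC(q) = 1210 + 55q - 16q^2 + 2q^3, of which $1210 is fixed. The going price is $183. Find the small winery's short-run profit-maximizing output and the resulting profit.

Profit = -$186 at q = 8

AVC = 55 - 16q + 2q^2; min AVC = $23 at q = 4. Since P = $183 ≥ min AVC, the firm produces.
With MC = 55 - 32q + 6q^2, P = MC on the upward-sloping part at q* = 8.
TR = 183·8 = 1464. TC = 1210 + 440 = 1650. Profit = 1464 − 1650 = -$186.
That loss of $186 beats the $1210 the firm would lose by shutting down; producing recovers $1024 of fixed cost.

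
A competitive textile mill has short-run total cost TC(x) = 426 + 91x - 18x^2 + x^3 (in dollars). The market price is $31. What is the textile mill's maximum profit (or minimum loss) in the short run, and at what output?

Profit = -$226 at x = 10

AVC = 91 - 18x + x^2; min AVC = $10 at x = 9. Since P = $31 ≥ min AVC, the firm produces.
With MC = 91 - 36x + 3x^2, P = MC on the upward-sloping part at x* = 10.
TR = 31·10 = 310. TC = 426 + 110 = 536. Profit = 310 − 536 = -$226.
By producing, the firm covers all variable cost plus $200 of fixed cost; shutting down would lose the full $426.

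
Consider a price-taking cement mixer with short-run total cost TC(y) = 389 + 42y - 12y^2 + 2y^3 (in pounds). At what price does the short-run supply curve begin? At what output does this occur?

The shutdown price is the minimum of AVC. VC = 42y - 12y^2 + 2y^3, so AVC = 42 - 12y + 2y^2.
At the minimum of AVC, MC = AVC. MC = 42 - 24y + 6y^2; setting MC = AVC gives 4y^2 - 12y = 0, so y = 3. min AVC = 24.
For P < £24 the firm produces nothing.

£24 per unit, at y = 3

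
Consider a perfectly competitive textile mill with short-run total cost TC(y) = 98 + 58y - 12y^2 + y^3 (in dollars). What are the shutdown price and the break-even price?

AVC = 58 - 12y + y^2; minimized at y = 6, giving min AVC = $22. That is the shutdown price.
ATC = 98/y + 58 - 12y + y^2. Setting dATC/dy = −98/y^2 − 12 + 2y = 0 gives y = 7 (since 2·7^3 − 12·7^2 = 98).
min ATC = 98/7 + 58 − 12·7 + 7^2 = $37. That is the break-even price.
For $22 ≤ P < $37 the firm produces at a loss; below $22 it shuts down.

Shutdown price = $22; break-even price = $37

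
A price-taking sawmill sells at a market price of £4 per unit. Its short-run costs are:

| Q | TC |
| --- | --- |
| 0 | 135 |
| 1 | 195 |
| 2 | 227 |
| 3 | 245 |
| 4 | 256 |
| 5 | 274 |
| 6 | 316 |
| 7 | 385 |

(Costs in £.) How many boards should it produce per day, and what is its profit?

Tabulate TR − TC: Q=0: -135; Q=1: -191; Q=2: -219; Q=3: -233; Q=4: -240; Q=5: -254; Q=6: -292; Q=7: -357.
Profit is highest at Q = 0. Equivalently, the lowest AVC in the table is 139/5 ≈ £27.80 at Q = 5, and P = £4 falls below it — price never covers variable cost, so the firm shuts down and loses only its fixed cost.

Q = 0 (shut down); profit = -£135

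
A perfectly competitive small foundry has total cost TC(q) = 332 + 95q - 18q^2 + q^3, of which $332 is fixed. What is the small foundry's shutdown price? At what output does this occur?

$14 per unit, at q = 9

The shutdown price is the minimum of AVC. VC = 95q - 18q^2 + q^3, so AVC = 95 - 18q + q^2.
At the minimum of AVC, MC = AVC. MC = 95 - 36q + 3q^2; setting MC = AVC gives 2q^2 - 18q = 0, so q = 9. min AVC = 14.
For P < $14 the firm produces nothing.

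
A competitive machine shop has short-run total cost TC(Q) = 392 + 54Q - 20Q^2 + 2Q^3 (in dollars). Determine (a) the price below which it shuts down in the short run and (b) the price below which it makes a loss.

Shutdown price = $4; break-even price = $68

Shutdown price = min AVC. AVC = 54 - 20Q + 2Q^2, with vertex at Q = 5 and minimum $4.
ATC = 392/Q + 54 - 20Q + 2Q^2. Setting dATC/dQ = −392/Q^2 − 20 + 4Q = 0 gives Q = 7 (since 4·7^3 − 20·7^2 = 392).
min ATC = 392/7 + 54 − 20·7 + 2·7^2 = $68. That is the break-even price.
For $4 ≤ P < $68 the firm produces at a loss; below $4 it shuts down.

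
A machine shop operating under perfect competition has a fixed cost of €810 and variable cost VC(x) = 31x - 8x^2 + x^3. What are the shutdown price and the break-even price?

Shutdown price = min AVC. AVC = 31 - 8x + x^2, with vertex at x = 4 and minimum €15.
ATC = 810/x + 31 - 8x + x^2. Setting dATC/dx = −810/x^2 − 8 + 2x = 0 gives x = 9 (since 2·9^3 − 8·9^2 = 810).
min ATC = 810/9 + 31 − 8·9 + 9^2 = €130. That is the break-even price.
Between these two prices the firm operates at a loss; above €130 it earns a profit.

Shutdown price = €15; break-even price = €130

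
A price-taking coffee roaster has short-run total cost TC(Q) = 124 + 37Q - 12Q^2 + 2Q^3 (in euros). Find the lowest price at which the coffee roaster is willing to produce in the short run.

€19 per unit

The firm shuts down when price falls below the minimum of average variable cost. AVC = VC/Q = 37 - 12Q + 2Q^2.
At the minimum of AVC, MC = AVC. MC = 37 - 24Q + 6Q^2; setting MC = AVC gives 4Q^2 - 12Q = 0, so Q = 3. min AVC = 19.
For P < €19 the firm produces nothing.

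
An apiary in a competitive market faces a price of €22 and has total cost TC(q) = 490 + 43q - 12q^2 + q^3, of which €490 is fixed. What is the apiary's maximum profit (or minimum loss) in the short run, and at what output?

Profit = -€392 at q = 7

AVC = 43 - 12q + q^2 has its minimum €7 at q = 6; price €22 clears that bar, so the firm operates.
With MC = 43 - 24q + 3q^2, P = MC on the upward-sloping part at q* = 7.
TR = 22·7 = 154. TC = 490 + 56 = 546. Profit = 154 − 546 = -€392.
That loss of €392 beats the €490 the firm would lose by shutting down; producing recovers €98 of fixed cost.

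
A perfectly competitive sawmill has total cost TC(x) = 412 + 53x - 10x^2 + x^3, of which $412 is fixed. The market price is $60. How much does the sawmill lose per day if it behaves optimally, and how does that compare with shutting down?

Profit = -$216 at x = 7

AVC = 53 - 10x + x^2; min AVC = $28 at x = 5. Since P = $60 ≥ min AVC, the firm produces.
MC = 53 - 20x + 3x^2. Setting P = MC and taking the root on the rising branch gives x* = 7.
TR = 60·7 = 420. TC = 412 + 224 = 636. Profit = 420 − 636 = -$216.
That loss of $216 beats the $412 the firm would lose by shutting down; producing recovers $196 of fixed cost.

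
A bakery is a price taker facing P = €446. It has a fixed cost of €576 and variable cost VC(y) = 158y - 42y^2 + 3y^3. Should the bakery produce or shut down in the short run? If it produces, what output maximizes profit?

Produce at y = 12

Strip out fixed cost: VC = 158y - 42y^2 + 3y^3. Then AVC = 158 - 42y + 3y^2 and MC = 158 - 84y + 9y^2.
AVC is minimized where dAVC/dy = -42 + 6y = 0, at y = 7; min AVC = 158 - 42·7 + 3·7^2 = €11.
P = €446 exceeds min AVC = €11, so the firm stays open.
P = MC gives -288 - 84y + 9y^2 = 0, with roots -8/3 and 12. Take the larger (rising MC): y* = 12.
Check: AVC at y = 12 is €86 ≤ P, so revenue covers variable cost.
Profit = P·y − TC = 446·12 − 1608 = €3744.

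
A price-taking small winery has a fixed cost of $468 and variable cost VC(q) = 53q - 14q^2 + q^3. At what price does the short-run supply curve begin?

The firm shuts down when price falls below the minimum of average variable cost. AVC = VC/q = 53 - 14q + q^2.
At the minimum of AVC, MC = AVC. MC = 53 - 28q + 3q^2; setting MC = AVC gives 2q^2 - 14q = 0, so q = 7. min AVC = 4.
The firm shuts down for any P below $4.

$4 per unit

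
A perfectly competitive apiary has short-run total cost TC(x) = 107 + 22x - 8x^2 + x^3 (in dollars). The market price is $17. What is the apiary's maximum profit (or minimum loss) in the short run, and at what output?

AVC = 22 - 8x + x^2 has its minimum $6 at x = 4; price $17 clears that bar, so the firm operates.
MC = 22 - 16x + 3x^2. Setting P = MC and taking the root on the rising branch gives x* = 5.
TR = 17·5 = 85. TC = 107 + 35 = 142. Profit = 85 − 142 = -$57.
Shutting down would mean losing the fixed cost of $107, so operating at a loss of $57 is better by $50.

Profit = -$57 at x = 5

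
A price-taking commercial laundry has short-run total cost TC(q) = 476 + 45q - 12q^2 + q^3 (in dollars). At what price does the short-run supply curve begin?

$9 per unit

The shutdown price is the minimum of AVC. VC = 45q - 12q^2 + q^3, so AVC = 45 - 12q + q^2.
At the minimum of AVC, MC = AVC. MC = 45 - 24q + 3q^2; setting MC = AVC gives 2q^2 - 12q = 0, so q = 6. min AVC = 9.
For P < $9 the firm produces nothing.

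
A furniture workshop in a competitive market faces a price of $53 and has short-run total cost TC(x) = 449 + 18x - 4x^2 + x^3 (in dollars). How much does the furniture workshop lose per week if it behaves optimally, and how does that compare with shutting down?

AVC = 18 - 4x + x^2 has its minimum $14 at x = 2; price $53 clears that bar, so the firm operates.
With MC = 18 - 8x + 3x^2, P = MC on the upward-sloping part at x* = 5.
TR = 53·5 = 265. TC = 449 + 115 = 564. Profit = 265 − 564 = -$299.
By producing, the firm covers all variable cost plus $150 of fixed cost; shutting down would lose the full $449.

Profit = -$299 at x = 5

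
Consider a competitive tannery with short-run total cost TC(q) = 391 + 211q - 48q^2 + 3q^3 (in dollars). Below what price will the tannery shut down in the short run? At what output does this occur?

$19 per unit, at q = 8

Short-run supply begins at min AVC. From VC = 211q - 48q^2 + 3q^3, AVC = 211 - 48q + 3q^2.
dAVC/dq = -48 + 6q = 0 gives q = 8. min AVC = 211 - 48·8 + 3·8^2 = 19.
The firm shuts down for any P below $19.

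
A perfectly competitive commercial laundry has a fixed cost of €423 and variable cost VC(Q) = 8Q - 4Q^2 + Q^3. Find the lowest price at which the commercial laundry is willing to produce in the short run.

Short-run supply begins at min AVC. From VC = 8Q - 4Q^2 + Q^3, AVC = 8 - 4Q + Q^2.
At the minimum of AVC, MC = AVC. MC = 8 - 8Q + 3Q^2; setting MC = AVC gives 2Q^2 - 4Q = 0, so Q = 2. min AVC = 4.
For P < €4 the firm produces nothing.

€4 per unit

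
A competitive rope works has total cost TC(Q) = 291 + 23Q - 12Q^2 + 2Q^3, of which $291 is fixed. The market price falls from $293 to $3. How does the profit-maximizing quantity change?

Output falls from 9 to 0 (the firm shuts down)

AVC = 23 - 12Q + 2Q^2, minimized at Q = 3 where min AVC = $5. MC = 23 - 24Q + 6Q^2.
With P = $293 above the shutdown price, P = MC gives Q = 9.
At P = $3 < min AVC = $5, price no longer covers variable cost at any output, so the firm shuts down: Q = 0.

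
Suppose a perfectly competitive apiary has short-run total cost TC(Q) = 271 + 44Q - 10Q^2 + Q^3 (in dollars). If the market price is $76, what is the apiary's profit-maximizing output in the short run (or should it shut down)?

Produce at Q = 8

Variable cost is VC = 44Q - 10Q^2 + Q^3, so AVC = VC/Q = 44 - 10Q + Q^2 and MC = dTC/dQ = 44 - 20Q + 3Q^2.
AVC is minimized where dAVC/dQ = -10 + 2Q = 0, at Q = 5; min AVC = 44 - 10·5 + 5^2 = $19.
Since P = $76 ≥ min AVC = $19, price covers variable cost and the firm should produce.
P = MC gives -32 - 20Q + 3Q^2 = 0, with roots -4/3 and 8. Take the larger (rising MC): Q* = 8.
Check: AVC at Q = 8 is $28 ≤ P, so revenue covers variable cost.
Profit = P·Q − TC = 76·8 − 495 = $113.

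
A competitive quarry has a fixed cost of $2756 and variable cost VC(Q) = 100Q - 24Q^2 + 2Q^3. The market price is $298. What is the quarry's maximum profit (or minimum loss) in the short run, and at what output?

Profit = -$336 at Q = 11

AVC = 100 - 24Q + 2Q^2 has its minimum $28 at Q = 6; price $298 clears that bar, so the firm operates.
With MC = 100 - 48Q + 6Q^2, P = MC on the upward-sloping part at Q* = 11.
TR = 298·11 = 3278. TC = 2756 + 858 = 3614. Profit = 3278 − 3614 = -$336.
Shutting down would mean losing the fixed cost of $2756, so operating at a loss of $336 is better by $2420.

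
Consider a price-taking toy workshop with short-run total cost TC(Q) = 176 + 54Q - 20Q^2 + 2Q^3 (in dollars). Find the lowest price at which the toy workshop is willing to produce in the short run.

$4 per unit

Short-run supply begins at min AVC. From VC = 54Q - 20Q^2 + 2Q^3, AVC = 54 - 20Q + 2Q^2.
dAVC/dQ = -20 + 4Q = 0 gives Q = 5. min AVC = 54 - 20·5 + 2·5^2 = 4.
For P < $4 the firm produces nothing.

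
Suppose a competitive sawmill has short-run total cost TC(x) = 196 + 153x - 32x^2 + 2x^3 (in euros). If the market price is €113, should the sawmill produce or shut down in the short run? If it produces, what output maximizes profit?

Produce at x = 10

Variable cost is VC = 153x - 32x^2 + 2x^3, so AVC = VC/x = 153 - 32x + 2x^2 and MC = dTC/dx = 153 - 64x + 6x^2.
AVC hits its minimum where MC = AVC, at x = 8, giving min AVC = 153 - 32·8 + 2·8^2 = €25.
Because €113 ≥ €25, revenue can cover variable cost; the firm operates.
P = MC gives 40 - 64x + 6x^2 = 0, with roots 2/3 and 10. Take the larger (rising MC): x* = 10.
Check: AVC at x = 10 is €33 ≤ P, so revenue covers variable cost.
Profit = P·x − TC = 113·10 − 526 = €604.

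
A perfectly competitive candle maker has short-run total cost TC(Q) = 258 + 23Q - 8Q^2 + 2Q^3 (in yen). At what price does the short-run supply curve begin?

The shutdown price is the minimum of AVC. VC = 23Q - 8Q^2 + 2Q^3, so AVC = 23 - 8Q + 2Q^2.
At the minimum of AVC, MC = AVC. MC = 23 - 16Q + 6Q^2; setting MC = AVC gives 4Q^2 - 8Q = 0, so Q = 2. min AVC = 15.
So the shutdown price is ¥15.

¥15 per unit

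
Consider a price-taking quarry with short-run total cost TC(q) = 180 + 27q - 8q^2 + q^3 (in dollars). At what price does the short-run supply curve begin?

$11 per unit

Short-run supply begins at min AVC. From VC = 27q - 8q^2 + q^3, AVC = 27 - 8q + q^2.
dAVC/dq = -8 + 2q = 0 gives q = 4. min AVC = 27 - 8·4 + 4^2 = 11.
So the shutdown price is $11.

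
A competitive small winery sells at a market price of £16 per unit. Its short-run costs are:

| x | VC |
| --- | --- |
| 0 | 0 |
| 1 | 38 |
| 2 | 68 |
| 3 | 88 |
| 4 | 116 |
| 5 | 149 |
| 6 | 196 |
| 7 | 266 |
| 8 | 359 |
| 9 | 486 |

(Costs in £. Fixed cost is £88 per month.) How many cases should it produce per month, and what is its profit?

Profit at each row (π = 16x − TC): x=0: -88; x=1: -110; x=2: -124; x=3: -128; x=4: -140; x=5: -157; x=6: -188; x=7: -242; x=8: -319; x=9: -430.
Profit is highest at x = 0. Equivalently, the lowest AVC in the table is 116/4 ≈ £29 at x = 4, and P = £16 falls below it — price never covers variable cost, so the firm shuts down and loses only its fixed cost.

x = 0 (shut down); profit = -£88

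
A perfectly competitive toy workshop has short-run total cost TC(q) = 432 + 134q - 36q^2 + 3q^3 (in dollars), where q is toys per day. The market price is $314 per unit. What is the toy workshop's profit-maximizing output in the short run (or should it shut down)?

From TC, MC = TC'(q) = 134 - 72q + 9q^2 and AVC = VC/q = 134 - 36q + 3q^2.
AVC hits its minimum where MC = AVC, at q = 6, giving min AVC = 134 - 36·6 + 3·6^2 = $26.
Because $314 ≥ $26, revenue can cover variable cost; the firm operates.
Set P = MC: 314 = 134 - 72q + 9q^2 → -180 - 72q + 9q^2 = 0. The roots are q = -2 and q = 10; the profit-maximizing output is on the rising part of MC, so q* = 10.
Check: AVC at q = 10 is $74 ≤ P, so revenue covers variable cost.
Profit = P·q − TC = 314·10 − 1172 = $1968.

Produce at q = 10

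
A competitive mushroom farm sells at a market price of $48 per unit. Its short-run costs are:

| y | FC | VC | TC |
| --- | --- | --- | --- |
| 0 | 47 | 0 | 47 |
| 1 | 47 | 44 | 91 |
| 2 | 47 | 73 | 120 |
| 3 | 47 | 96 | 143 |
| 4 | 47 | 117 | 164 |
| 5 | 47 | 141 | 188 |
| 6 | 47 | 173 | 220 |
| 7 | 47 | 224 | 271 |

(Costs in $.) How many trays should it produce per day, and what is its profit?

y = 6; profit = $68

Compute π = P·y − TC at each output: y=0: -47; y=1: -43; y=2: -24; y=3: 1; y=4: 28; y=5: 52; y=6: 68; y=7: 65.
Profit is maximized at y = 6. AVC there is 173/6 = $28.83 ≤ P, so producing beats shutting down (which would give -$47).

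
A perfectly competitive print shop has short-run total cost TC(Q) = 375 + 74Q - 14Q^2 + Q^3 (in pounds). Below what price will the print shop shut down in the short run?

The firm shuts down when price falls below the minimum of average variable cost. AVC = VC/Q = 74 - 14Q + Q^2.
dAVC/dQ = -14 + 2Q = 0 gives Q = 7. min AVC = 74 - 14·7 + 7^2 = 25.
The firm shuts down for any P below £25.

£25 per unit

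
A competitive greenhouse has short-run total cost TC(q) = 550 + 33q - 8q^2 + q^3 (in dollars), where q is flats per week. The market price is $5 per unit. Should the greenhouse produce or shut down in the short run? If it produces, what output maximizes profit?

Variable cost is VC = 33q - 8q^2 + q^3, so AVC = VC/q = 33 - 8q + q^2 and MC = dTC/dq = 33 - 16q + 3q^2.
The AVC parabola has its vertex at q = 8/2 = 4, where AVC = 33 - 8·4 + 4^2 = $17.
P = $5 lies below min AVC = $17; no output level covers variable cost.
Shutting down limits the loss to fixed cost, $550.

Shut down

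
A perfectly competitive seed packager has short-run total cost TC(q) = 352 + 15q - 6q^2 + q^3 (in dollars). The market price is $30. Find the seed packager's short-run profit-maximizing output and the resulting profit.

AVC = 15 - 6q + q^2 has its minimum $6 at q = 3; price $30 clears that bar, so the firm operates.
MC = 15 - 12q + 3q^2. Setting P = MC and taking the root on the rising branch gives q* = 5.
TR = 30·5 = 150. TC = 352 + 50 = 402. Profit = 150 − 402 = -$252.
By producing, the firm covers all variable cost plus $100 of fixed cost; shutting down would lose the full $352.

Profit = -$252 at q = 5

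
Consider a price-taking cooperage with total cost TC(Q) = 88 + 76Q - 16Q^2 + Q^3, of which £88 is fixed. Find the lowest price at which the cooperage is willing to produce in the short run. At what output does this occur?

£12 per unit, at Q = 8

The shutdown price is the minimum of AVC. VC = 76Q - 16Q^2 + Q^3, so AVC = 76 - 16Q + Q^2.
dAVC/dQ = -16 + 2Q = 0 gives Q = 8. min AVC = 76 - 16·8 + 8^2 = 12.
So the shutdown price is £12.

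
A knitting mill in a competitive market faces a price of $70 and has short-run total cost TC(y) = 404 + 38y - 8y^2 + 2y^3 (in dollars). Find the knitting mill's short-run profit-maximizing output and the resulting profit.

Profit = -$276 at y = 4

AVC = 38 - 8y + 2y^2 has its minimum $30 at y = 2; price $70 clears that bar, so the firm operates.
With MC = 38 - 16y + 6y^2, P = MC on the upward-sloping part at y* = 4.
TR = 70·4 = 280. TC = 404 + 152 = 556. Profit = 280 − 556 = -$276.
By producing, the firm covers all variable cost plus $128 of fixed cost; shutting down would lose the full $404.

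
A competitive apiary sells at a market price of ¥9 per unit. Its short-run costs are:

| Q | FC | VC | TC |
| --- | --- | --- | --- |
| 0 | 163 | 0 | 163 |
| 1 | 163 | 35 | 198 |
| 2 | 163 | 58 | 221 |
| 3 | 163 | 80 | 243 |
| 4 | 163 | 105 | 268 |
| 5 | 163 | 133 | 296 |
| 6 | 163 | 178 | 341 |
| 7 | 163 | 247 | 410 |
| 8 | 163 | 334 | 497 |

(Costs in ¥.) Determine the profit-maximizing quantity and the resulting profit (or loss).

Tabulate TR − TC: Q=0: -163; Q=1: -189; Q=2: -203; Q=3: -216; Q=4: -232; Q=5: -251; Q=6: -287; Q=7: -347; Q=8: -425.
Profit is highest at Q = 0. Equivalently, the lowest AVC in the table is 105/4 ≈ ¥26.25 at Q = 4, and P = ¥9 falls below it — price never covers variable cost, so the firm shuts down and loses only its fixed cost.

Q = 0 (shut down); profit = -¥163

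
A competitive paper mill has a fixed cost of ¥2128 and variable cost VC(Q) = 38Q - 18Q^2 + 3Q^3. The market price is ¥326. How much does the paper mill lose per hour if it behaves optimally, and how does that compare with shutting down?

Profit = -¥208 at Q = 8

AVC = 38 - 18Q + 3Q^2 has its minimum ¥11 at Q = 3; price ¥326 clears that bar, so the firm operates.
MC = 38 - 36Q + 9Q^2. Setting P = MC and taking the root on the rising branch gives Q* = 8.
TR = 326·8 = 2608. TC = 2128 + 688 = 2816. Profit = 2608 − 2816 = -¥208.
By producing, the firm covers all variable cost plus ¥1920 of fixed cost; shutting down would lose the full ¥2128.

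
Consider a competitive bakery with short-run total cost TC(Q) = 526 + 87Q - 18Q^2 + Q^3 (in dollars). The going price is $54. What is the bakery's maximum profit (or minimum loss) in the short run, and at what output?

Profit = -$42 at Q = 11

AVC = 87 - 18Q + Q^2 has its minimum $6 at Q = 9; price $54 clears that bar, so the firm operates.
With MC = 87 - 36Q + 3Q^2, P = MC on the upward-sloping part at Q* = 11.
TR = 54·11 = 594. TC = 526 + 110 = 636. Profit = 594 − 636 = -$42.
Shutting down would mean losing the fixed cost of $526, so operating at a loss of $42 is better by $484.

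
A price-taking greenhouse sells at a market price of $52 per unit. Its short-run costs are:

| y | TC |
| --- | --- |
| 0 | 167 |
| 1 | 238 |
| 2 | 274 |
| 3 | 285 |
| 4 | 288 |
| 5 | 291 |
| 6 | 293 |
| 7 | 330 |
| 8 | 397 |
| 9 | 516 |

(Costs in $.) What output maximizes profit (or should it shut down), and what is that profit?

y = 7; profit = $34

Profit at each row (π = 52y − TC): y=0: -167; y=1: -186; y=2: -170; y=3: -129; y=4: -80; y=5: -31; y=6: 19; y=7: 34; y=8: 19; y=9: -48.
Profit is maximized at y = 7. AVC there is 163/7 = $23.29 ≤ P, so producing beats shutting down (which would give -$167).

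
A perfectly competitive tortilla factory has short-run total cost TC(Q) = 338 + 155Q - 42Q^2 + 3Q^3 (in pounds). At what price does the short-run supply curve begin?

£8 per unit

The firm shuts down when price falls below the minimum of average variable cost. AVC = VC/Q = 155 - 42Q + 3Q^2.
At the minimum of AVC, MC = AVC. MC = 155 - 84Q + 9Q^2; setting MC = AVC gives 6Q^2 - 42Q = 0, so Q = 7. min AVC = 8.
So the shutdown price is £8.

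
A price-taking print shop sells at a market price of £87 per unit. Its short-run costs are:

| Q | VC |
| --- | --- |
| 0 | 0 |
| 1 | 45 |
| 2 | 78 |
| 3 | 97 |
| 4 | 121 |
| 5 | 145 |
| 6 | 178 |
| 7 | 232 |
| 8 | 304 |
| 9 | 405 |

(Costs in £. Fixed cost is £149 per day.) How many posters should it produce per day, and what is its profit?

Profit at each row (π = 87Q − TC): Q=0: -149; Q=1: -107; Q=2: -53; Q=3: 15; Q=4: 78; Q=5: 141; Q=6: 195; Q=7: 228; Q=8: 243; Q=9: 229.
Profit is maximized at Q = 8. AVC there is 304/8 = £38 ≤ P, so producing beats shutting down (which would give -£149).

Q = 8; profit = £243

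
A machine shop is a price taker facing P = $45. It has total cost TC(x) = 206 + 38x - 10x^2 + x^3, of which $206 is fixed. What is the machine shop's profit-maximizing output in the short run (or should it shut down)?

Produce at x = 7

Strip out fixed cost: VC = 38x - 10x^2 + x^3. Then AVC = 38 - 10x + x^2 and MC = 38 - 20x + 3x^2.
AVC hits its minimum where MC = AVC, at x = 5, giving min AVC = 38 - 10·5 + 5^2 = $13.
Since P = $45 ≥ min AVC = $13, price covers variable cost and the firm should produce.
P = MC gives -7 - 20x + 3x^2 = 0, with roots -1/3 and 7. Take the larger (rising MC): x* = 7.
Check: AVC at x = 7 is $17 ≤ P, so revenue covers variable cost.
Profit = P·x − TC = 45·7 − 325 = -$10, a loss, but smaller than the $206 fixed cost the firm would lose by shutting down.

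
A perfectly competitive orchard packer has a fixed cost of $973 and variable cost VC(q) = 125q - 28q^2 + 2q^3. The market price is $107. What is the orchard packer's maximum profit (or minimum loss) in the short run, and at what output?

Profit = -$325 at q = 9

AVC = 125 - 28q + 2q^2; min AVC = $27 at q = 7. Since P = $107 ≥ min AVC, the firm produces.
With MC = 125 - 56q + 6q^2, P = MC on the upward-sloping part at q* = 9.
TR = 107·9 = 963. TC = 973 + 315 = 1288. Profit = 963 − 1288 = -$325.
By producing, the firm covers all variable cost plus $648 of fixed cost; shutting down would lose the full $973.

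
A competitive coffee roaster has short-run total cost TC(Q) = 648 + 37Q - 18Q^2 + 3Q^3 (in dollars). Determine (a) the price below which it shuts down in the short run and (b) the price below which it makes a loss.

AVC = 37 - 18Q + 3Q^2; minimized at Q = 3, giving min AVC = $10. That is the shutdown price.
ATC = 648/Q + 37 - 18Q + 3Q^2. Setting dATC/dQ = −648/Q^2 − 18 + 6Q = 0 gives Q = 6 (since 6·6^3 − 18·6^2 = 648).
min ATC = 648/6 + 37 − 18·6 + 3·6^2 = $145. That is the break-even price.
For $10 ≤ P < $145 the firm produces at a loss; below $10 it shuts down.

Shutdown price = $10; break-even price = $145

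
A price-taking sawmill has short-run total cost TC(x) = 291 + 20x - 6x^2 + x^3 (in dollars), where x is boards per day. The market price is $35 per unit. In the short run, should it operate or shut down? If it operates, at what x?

Strip out fixed cost: VC = 20x - 6x^2 + x^3. Then AVC = 20 - 6x + x^2 and MC = 20 - 12x + 3x^2.
AVC hits its minimum where MC = AVC, at x = 3, giving min AVC = 20 - 6·3 + 3^2 = $11.
Because $35 ≥ $11, revenue can cover variable cost; the firm operates.
P = MC gives -15 - 12x + 3x^2 = 0, with roots -1 and 5. Take the larger (rising MC): x* = 5.
Check: AVC at x = 5 is $15 ≤ P, so revenue covers variable cost.
Profit = P·x − TC = 35·5 − 366 = -$191, a loss, but smaller than the $291 fixed cost the firm would lose by shutting down.

Produce at x = 5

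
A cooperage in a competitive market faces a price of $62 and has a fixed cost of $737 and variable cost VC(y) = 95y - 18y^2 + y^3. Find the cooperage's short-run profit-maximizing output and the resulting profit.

AVC = 95 - 18y + y^2; min AVC = $14 at y = 9. Since P = $62 ≥ min AVC, the firm produces.
With MC = 95 - 36y + 3y^2, P = MC on the upward-sloping part at y* = 11.
TR = 62·11 = 682. TC = 737 + 198 = 935. Profit = 682 − 935 = -$253.
That loss of $253 beats the $737 the firm would lose by shutting down; producing recovers $484 of fixed cost.

Profit = -$253 at y = 11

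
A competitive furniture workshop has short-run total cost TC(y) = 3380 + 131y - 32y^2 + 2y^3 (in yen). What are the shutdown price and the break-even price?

Shutdown price = ¥3; break-even price = ¥313

Shutdown price = min AVC. AVC = 131 - 32y + 2y^2, with vertex at y = 8 and minimum ¥3.
ATC = 3380/y + 131 - 32y + 2y^2. Setting dATC/dy = −3380/y^2 − 32 + 4y = 0 gives y = 13 (since 4·13^3 − 32·13^2 = 3380).
min ATC = 3380/13 + 131 − 32·13 + 2·13^2 = ¥313. That is the break-even price.
For ¥3 ≤ P < ¥313 the firm produces at a loss; below ¥3 it shuts down.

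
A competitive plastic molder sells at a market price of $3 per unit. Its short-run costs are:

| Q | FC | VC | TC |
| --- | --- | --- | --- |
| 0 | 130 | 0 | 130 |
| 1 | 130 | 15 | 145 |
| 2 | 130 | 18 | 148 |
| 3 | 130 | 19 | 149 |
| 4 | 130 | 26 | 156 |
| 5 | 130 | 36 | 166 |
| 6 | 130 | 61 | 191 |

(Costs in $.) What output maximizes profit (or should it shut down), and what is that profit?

Q = 0 (shut down); profit = -$130

Profit at each row (π = 3Q − TC): Q=0: -130; Q=1: -142; Q=2: -142; Q=3: -140; Q=4: -144; Q=5: -151; Q=6: -173.
Profit is highest at Q = 0. Equivalently, the lowest AVC in the table is 19/3 ≈ $6.33 at Q = 3, and P = $3 falls below it — price never covers variable cost, so the firm shuts down and loses only its fixed cost.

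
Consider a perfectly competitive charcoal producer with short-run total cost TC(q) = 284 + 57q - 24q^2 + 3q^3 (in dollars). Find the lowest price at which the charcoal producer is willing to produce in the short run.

The shutdown price is the minimum of AVC. VC = 57q - 24q^2 + 3q^3, so AVC = 57 - 24q + 3q^2.
At the minimum of AVC, MC = AVC. MC = 57 - 48q + 9q^2; setting MC = AVC gives 6q^2 - 24q = 0, so q = 4. min AVC = 9.
The firm shuts down for any P below $9.

$9 per unit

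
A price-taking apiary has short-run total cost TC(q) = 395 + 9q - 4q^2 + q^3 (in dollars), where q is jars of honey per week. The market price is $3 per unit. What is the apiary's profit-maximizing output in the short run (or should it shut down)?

Strip out fixed cost: VC = 9q - 4q^2 + q^3. Then AVC = 9 - 4q + q^2 and MC = 9 - 8q + 3q^2.
AVC is minimized where dAVC/dq = -4 + 2q = 0, at q = 2; min AVC = 9 - 4·2 + 2^2 = $5.
P = $3 lies below min AVC = $5; no output level covers variable cost.
Best response: produce nothing and absorb the $395 fixed cost.

Shut down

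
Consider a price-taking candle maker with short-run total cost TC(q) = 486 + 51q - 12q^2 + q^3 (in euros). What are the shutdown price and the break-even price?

Shutdown price = €15; break-even price = €78

AVC = 51 - 12q + q^2; minimized at q = 6, giving min AVC = €15. That is the shutdown price.
ATC = 486/q + 51 - 12q + q^2. Setting dATC/dq = −486/q^2 − 12 + 2q = 0 gives q = 9 (since 2·9^3 − 12·9^2 = 486).
min ATC = 486/9 + 51 − 12·9 + 9^2 = €78. That is the break-even price.
Between these two prices the firm operates at a loss; above €78 it earns a profit.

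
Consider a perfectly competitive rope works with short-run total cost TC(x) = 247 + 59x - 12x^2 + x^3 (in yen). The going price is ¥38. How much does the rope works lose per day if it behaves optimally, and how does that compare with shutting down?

Profit = -¥149 at x = 7

AVC = 59 - 12x + x^2 has its minimum ¥23 at x = 6; price ¥38 clears that bar, so the firm operates.
MC = 59 - 24x + 3x^2. Setting P = MC and taking the root on the rising branch gives x* = 7.
TR = 38·7 = 266. TC = 247 + 168 = 415. Profit = 266 − 415 = -¥149.
By producing, the firm covers all variable cost plus ¥98 of fixed cost; shutting down would lose the full ¥247.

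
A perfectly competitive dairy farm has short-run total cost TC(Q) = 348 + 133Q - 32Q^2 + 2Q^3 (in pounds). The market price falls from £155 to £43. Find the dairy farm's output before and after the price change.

Output falls from 11 to 9

MC = 133 - 64Q + 6Q^2; the shutdown threshold is min AVC = £5 (at Q = 8).
With P = £155 above the shutdown price, P = MC gives Q = 11.
At P = £43 ≥ min AVC, set P = MC: Q = 9. The firm stays open but cuts output.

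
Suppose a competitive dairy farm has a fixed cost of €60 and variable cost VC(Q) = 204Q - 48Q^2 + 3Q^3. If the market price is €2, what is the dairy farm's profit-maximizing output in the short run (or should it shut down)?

Strip out fixed cost: VC = 204Q - 48Q^2 + 3Q^3. Then AVC = 204 - 48Q + 3Q^2 and MC = 204 - 96Q + 9Q^2.
The AVC parabola has its vertex at Q = 48/6 = 8, where AVC = 204 - 48·8 + 3·8^2 = €12.
With P < min AVC (€2 < €12), every unit sold adds to the loss.
Best response: produce nothing and absorb the €60 fixed cost.

Shut down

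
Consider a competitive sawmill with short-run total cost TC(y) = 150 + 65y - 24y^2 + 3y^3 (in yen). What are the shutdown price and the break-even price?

Shutdown price = ¥17; break-even price = ¥50

Shutdown price = min AVC. AVC = 65 - 24y + 3y^2, with vertex at y = 4 and minimum ¥17.
ATC = 150/y + 65 - 24y + 3y^2. Setting dATC/dy = −150/y^2 − 24 + 6y = 0 gives y = 5 (since 6·5^3 − 24·5^2 = 150).
min ATC = 150/5 + 65 − 24·5 + 3·5^2 = ¥50. That is the break-even price.
Between these two prices the firm operates at a loss; above ¥50 it earns a profit.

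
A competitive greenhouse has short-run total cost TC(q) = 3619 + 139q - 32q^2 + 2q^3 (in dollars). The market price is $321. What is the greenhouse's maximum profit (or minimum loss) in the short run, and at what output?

Profit = -$239 at q = 13

AVC = 139 - 32q + 2q^2 has its minimum $11 at q = 8; price $321 clears that bar, so the firm operates.
With MC = 139 - 64q + 6q^2, P = MC on the upward-sloping part at q* = 13.
TR = 321·13 = 4173. TC = 3619 + 793 = 4412. Profit = 4173 − 4412 = -$239.
Shutting down would mean losing the fixed cost of $3619, so operating at a loss of $239 is better by $3380.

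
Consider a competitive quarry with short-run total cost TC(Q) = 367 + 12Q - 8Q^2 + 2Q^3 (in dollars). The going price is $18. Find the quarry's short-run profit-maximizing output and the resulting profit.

Profit = -$331 at Q = 3

AVC = 12 - 8Q + 2Q^2 has its minimum $4 at Q = 2; price $18 clears that bar, so the firm operates.
With MC = 12 - 16Q + 6Q^2, P = MC on the upward-sloping part at Q* = 3.
TR = 18·3 = 54. TC = 367 + 18 = 385. Profit = 54 − 385 = -$331.
That loss of $331 beats the $367 the firm would lose by shutting down; producing recovers $36 of fixed cost.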